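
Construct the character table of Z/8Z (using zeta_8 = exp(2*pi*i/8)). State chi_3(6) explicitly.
Character table of Z/8Z (irreps indexed chi_0,...,chi_7 with chi_k(m) = zeta_8^(k*m), zeta_8 = exp(2*pi*i/8)):
  irrep \ class  {0} (size 1)  {1} (size 1)    {2} (size 1)  {3} (size 1)    {4} (size 1)  {5} (size 1)    {6} (size 1)  {7} (size 1)  
  chi_0          1             1               1             1               1             1               1             1             
  chi_1          1             exp(I*pi/4)     I             exp(3*I*pi/4)   -1            exp(-3*I*pi/4)  -I            exp(-I*pi/4)  
  chi_2          1             I               -1            -I              1             I               -1            -I            
  chi_3          1             exp(3*I*pi/4)   -I            exp(I*pi/4)     -1            exp(-I*pi/4)    I             exp(-3*I*pi/4)
  chi_4          1             -1              1             -1              1             -1              1             -1            
  chi_5          1             exp(-3*I*pi/4)  I             exp(-I*pi/4)    -1            exp(I*pi/4)     -I            exp(3*I*pi/4) 
  chi_6          1             -I              -1            I               1             -I              -1            I             
  chi_7          1             exp(-I*pi/4)    -I            exp(-3*I*pi/4)  -1            exp(3*I*pi/4)   I             exp(I*pi/4)   

Spot check: chi_3(6) = zeta_8^(3*6) = zeta_8^18 = I.

Derivation: Z/8Z is abelian, so all 8 irreducible complex representations are 1-dimensional. They are given by chi_k(m) = zeta_8^(k*m) for k = 0,...,7. Row orthogonality: sum_m chi_k(m) conj(chi_l(m)) = 8 * [k = l].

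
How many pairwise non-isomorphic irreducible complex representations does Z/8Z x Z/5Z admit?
40

Why: The number of irreducible complex representations of a finite group equals its number of conjugacy classes. Z/8Z x Z/5Z is abelian of order 40, so every element is its own conjugacy class: 40 classes, so Z/8Z x Z/5Z (order 40) has exactly 40 irreducible complex representations.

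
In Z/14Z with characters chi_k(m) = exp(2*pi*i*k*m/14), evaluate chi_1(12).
chi_1(12) = zeta_14^12 = exp(-2*I*pi/7)

Solution. chi_1(12) = zeta_14^(1*12) = zeta_14^12. Since zeta_14^14 = 1, this equals zeta_14^12 = exp(2*pi*i*12/14) = exp(-2*I*pi/7).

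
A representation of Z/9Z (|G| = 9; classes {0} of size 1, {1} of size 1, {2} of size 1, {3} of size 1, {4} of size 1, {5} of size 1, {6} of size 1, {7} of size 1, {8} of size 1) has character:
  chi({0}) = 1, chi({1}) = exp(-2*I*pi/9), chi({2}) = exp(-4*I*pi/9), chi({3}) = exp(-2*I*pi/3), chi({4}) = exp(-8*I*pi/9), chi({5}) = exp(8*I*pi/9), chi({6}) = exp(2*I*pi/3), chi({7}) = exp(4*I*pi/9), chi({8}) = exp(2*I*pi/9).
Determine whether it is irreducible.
Irreducible: <chi, chi> = 1.

<chi, chi> = (1/|G|) sum_C |C| * |chi(C)|^2 = (1/9)[1*|1|^2 + 1*|exp(-2*I*pi/9)|^2 + 1*|exp(-4*I*pi/9)|^2 + 1*|exp(-2*I*pi/3)|^2 + 1*|exp(-8*I*pi/9)|^2 + 1*|exp(8*I*pi/9)|^2 + 1*|exp(2*I*pi/3)|^2 + 1*|exp(4*I*pi/9)|^2 + 1*|exp(2*I*pi/9)|^2]
  = (1/9)[(1) + (1) + (1) + (1) + (1) + (1) + (1) + (1) + (1)] = 9/9 = 1.
(Exp terms are combined using exp(i*s)*conj(exp(i*t)) = exp(i*(s-t)), and sums of them are collapsed using the identity that for every m > 1 the m distinct m-th roots of unity sum to 0, e.g. 1 + exp(2*I*pi/3) + exp(-2*I*pi/3) = 0.)
A character is irreducible iff <chi, chi> = 1, so this representation is irreducible.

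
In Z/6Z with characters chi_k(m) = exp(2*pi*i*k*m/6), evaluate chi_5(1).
chi_5(1) = zeta_6^5 = exp(-I*pi/3)

chi_5(1) = zeta_6^(5*1) = zeta_6^5. Since zeta_6^6 = 1, this equals zeta_6^5 = exp(2*pi*i*5/6) = exp(-I*pi/3).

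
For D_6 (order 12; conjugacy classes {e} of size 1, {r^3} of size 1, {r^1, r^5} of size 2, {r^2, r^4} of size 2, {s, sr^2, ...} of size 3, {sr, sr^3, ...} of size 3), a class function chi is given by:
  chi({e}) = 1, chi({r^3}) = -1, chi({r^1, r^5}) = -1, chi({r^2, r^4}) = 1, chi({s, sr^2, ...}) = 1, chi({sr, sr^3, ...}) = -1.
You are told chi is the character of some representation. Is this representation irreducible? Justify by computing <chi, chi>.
Irreducible: <chi, chi> = 1.

Argument: <chi, chi> = (1/|G|) sum_C |C| * |chi(C)|^2 = (1/12)[1*|1|^2 + 1*|-1|^2 + 2*|-1|^2 + 2*|1|^2 + 3*|1|^2 + 3*|-1|^2]
  = (1/12)[(1) + (1) + (2) + (2) + (3) + (3)] = 12/12 = 1.
A character is irreducible iff <chi, chi> = 1, so this representation is irreducible.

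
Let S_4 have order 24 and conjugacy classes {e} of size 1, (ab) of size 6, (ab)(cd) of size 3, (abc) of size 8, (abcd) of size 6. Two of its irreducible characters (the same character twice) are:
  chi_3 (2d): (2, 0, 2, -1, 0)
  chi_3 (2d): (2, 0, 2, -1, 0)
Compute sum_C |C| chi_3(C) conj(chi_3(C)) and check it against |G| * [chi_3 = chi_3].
Sum = 24 = |G| = 24; so <chi_3, chi_3> = 1 (norm-1 confirms irreducibility).

Why: Compute term by term over conjugacy classes (|C| * chi_3(C) * conj(chi_3(C))):
  1*(2)*conj(2) + 6*(0)*conj(0) + 3*(2)*conj(2) + 8*(-1)*conj(-1) + 6*(0)*conj(0)
  = (4) + (0) + (12) + (8) + (0)
  = 24.
Dividing by |G| = 24 gives 24/24 = 1, matching the row-orthogonality relation <chi_3, chi_3> = [chi_3 = chi_3].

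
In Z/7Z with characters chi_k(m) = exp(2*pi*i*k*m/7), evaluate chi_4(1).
chi_4(1) = zeta_7^4 = exp(-6*I*pi/7)

Reasoning: chi_4(1) = zeta_7^(4*1) = zeta_7^4. Since zeta_7^7 = 1, this equals zeta_7^4 = exp(2*pi*i*4/7) = exp(-6*I*pi/7).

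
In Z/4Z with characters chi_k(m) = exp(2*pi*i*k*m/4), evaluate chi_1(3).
chi_1(3) = zeta_4^3 = -I

Explanation: chi_1(3) = zeta_4^(1*3) = zeta_4^3. Since zeta_4^4 = 1, this equals zeta_4^3 = exp(2*pi*i*3/4) = -I.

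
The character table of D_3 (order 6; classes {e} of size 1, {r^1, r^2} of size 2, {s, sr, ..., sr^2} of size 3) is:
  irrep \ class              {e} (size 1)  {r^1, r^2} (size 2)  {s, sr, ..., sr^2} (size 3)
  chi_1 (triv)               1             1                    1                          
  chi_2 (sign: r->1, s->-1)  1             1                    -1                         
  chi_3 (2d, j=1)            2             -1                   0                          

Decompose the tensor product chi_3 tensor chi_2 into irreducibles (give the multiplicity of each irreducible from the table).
chi_3 tensor chi_2 = chi_3 (all other irreducibles have multiplicity 0).

Why: The character of a tensor product is the pointwise product (chi_3 * chi_2)(C) = chi_3(C) * chi_2(C):
  {e}: (2)*(1), {r^1, r^2}: (-1)*(1), {s, sr, ..., sr^2}: (0)*(-1)
so (chi_3 * chi_2) takes values
  {e} -> 2, {r^1, r^2} -> -1, {s, sr, ..., sr^2} -> 0.
Now take the inner product of this character with each irreducible chi from the table, <chi_3*chi_2, chi> = (1/6) sum_C |C| (chi_3*chi_2)(C) conj(chi(C)):
  <chi_3*chi_2, chi_1> = (1/6)[1*(2)*conj(1) + 2*(-1)*conj(1) + 3*(0)*conj(1)]
      = (1/6)[(2) + (-2) + (0)] = 0/6 = 0
  <chi_3*chi_2, chi_2> = (1/6)[1*(2)*conj(1) + 2*(-1)*conj(1) + 3*(0)*conj(-1)]
      = (1/6)[(2) + (-2) + (0)] = 0/6 = 0
  <chi_3*chi_2, chi_3> = (1/6)[1*(2)*conj(2) + 2*(-1)*conj(-1) + 3*(0)*conj(0)]
      = (1/6)[(4) + (2) + (0)] = 6/6 = 1
Hence the multiplicities are chi_3: 1. Dimension check: dim(chi_3)*dim(chi_2) = 2*1 = 2 and sum (mult * dim) = 1*2 = 2.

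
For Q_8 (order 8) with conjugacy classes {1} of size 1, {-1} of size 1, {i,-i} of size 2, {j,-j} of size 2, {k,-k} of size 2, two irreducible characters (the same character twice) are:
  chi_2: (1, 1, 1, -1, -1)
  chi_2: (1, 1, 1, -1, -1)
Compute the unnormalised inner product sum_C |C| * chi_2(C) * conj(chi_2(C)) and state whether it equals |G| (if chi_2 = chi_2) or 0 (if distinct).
Sum = 8 = |G| = 8; so <chi_2, chi_2> = 1 (norm-1 confirms irreducibility).

Compute term by term over conjugacy classes (|C| * chi_2(C) * conj(chi_2(C))):
  1*(1)*conj(1) + 1*(1)*conj(1) + 2*(1)*conj(1) + 2*(-1)*conj(-1) + 2*(-1)*conj(-1)
  = (1) + (1) + (2) + (2) + (2)
  = 8.
Dividing by |G| = 8 gives 8/8 = 1, matching the row-orthogonality relation <chi_2, chi_2> = [chi_2 = chi_2].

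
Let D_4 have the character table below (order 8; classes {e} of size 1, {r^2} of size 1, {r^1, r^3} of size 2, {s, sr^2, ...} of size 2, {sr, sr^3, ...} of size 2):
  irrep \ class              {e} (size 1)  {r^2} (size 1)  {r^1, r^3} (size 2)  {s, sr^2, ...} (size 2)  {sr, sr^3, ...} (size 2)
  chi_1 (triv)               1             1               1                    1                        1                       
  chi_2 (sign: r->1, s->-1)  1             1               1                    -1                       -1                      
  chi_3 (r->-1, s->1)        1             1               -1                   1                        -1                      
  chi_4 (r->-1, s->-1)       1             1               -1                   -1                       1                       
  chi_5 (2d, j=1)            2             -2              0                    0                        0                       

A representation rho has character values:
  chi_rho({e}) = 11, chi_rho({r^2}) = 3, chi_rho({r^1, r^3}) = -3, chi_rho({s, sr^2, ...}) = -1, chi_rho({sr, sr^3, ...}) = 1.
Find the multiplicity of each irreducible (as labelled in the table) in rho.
Multiplicities: chi_1: 1, chi_2: 1, chi_3: 2, chi_4: 3, chi_5: 2.

Justification: Use <chi_rho, chi> = (1/|G|) sum_C |C| * chi_rho(C) * conj(chi(C)) with |G| = 8 for each irreducible chi in the table:
  <chi_rho, chi_1> = (1/8)[1*(11)*conj(1) + 1*(3)*conj(1) + 2*(-3)*conj(1) + 2*(-1)*conj(1) + 2*(1)*conj(1)]
      = (1/8)[(11) + (3) + (-6) + (-2) + (2)] = 8/8 = 1
  <chi_rho, chi_2> = (1/8)[1*(11)*conj(1) + 1*(3)*conj(1) + 2*(-3)*conj(1) + 2*(-1)*conj(-1) + 2*(1)*conj(-1)]
      = (1/8)[(11) + (3) + (-6) + (2) + (-2)] = 8/8 = 1
  <chi_rho, chi_3> = (1/8)[1*(11)*conj(1) + 1*(3)*conj(1) + 2*(-3)*conj(-1) + 2*(-1)*conj(1) + 2*(1)*conj(-1)]
      = (1/8)[(11) + (3) + (6) + (-2) + (-2)] = 16/8 = 2
  <chi_rho, chi_4> = (1/8)[1*(11)*conj(1) + 1*(3)*conj(1) + 2*(-3)*conj(-1) + 2*(-1)*conj(-1) + 2*(1)*conj(1)]
      = (1/8)[(11) + (3) + (6) + (2) + (2)] = 24/8 = 3
  <chi_rho, chi_5> = (1/8)[1*(11)*conj(2) + 1*(3)*conj(-2) + 2*(-3)*conj(0) + 2*(-1)*conj(0) + 2*(1)*conj(0)]
      = (1/8)[(22) + (-6) + (0) + (0) + (0)] = 16/8 = 2
Dimension check: dim(rho) = sum (mult * dim) = 1*1 + 1*1 + 2*1 + 3*1 + 2*2 = 11 = chi_rho(e) = 11.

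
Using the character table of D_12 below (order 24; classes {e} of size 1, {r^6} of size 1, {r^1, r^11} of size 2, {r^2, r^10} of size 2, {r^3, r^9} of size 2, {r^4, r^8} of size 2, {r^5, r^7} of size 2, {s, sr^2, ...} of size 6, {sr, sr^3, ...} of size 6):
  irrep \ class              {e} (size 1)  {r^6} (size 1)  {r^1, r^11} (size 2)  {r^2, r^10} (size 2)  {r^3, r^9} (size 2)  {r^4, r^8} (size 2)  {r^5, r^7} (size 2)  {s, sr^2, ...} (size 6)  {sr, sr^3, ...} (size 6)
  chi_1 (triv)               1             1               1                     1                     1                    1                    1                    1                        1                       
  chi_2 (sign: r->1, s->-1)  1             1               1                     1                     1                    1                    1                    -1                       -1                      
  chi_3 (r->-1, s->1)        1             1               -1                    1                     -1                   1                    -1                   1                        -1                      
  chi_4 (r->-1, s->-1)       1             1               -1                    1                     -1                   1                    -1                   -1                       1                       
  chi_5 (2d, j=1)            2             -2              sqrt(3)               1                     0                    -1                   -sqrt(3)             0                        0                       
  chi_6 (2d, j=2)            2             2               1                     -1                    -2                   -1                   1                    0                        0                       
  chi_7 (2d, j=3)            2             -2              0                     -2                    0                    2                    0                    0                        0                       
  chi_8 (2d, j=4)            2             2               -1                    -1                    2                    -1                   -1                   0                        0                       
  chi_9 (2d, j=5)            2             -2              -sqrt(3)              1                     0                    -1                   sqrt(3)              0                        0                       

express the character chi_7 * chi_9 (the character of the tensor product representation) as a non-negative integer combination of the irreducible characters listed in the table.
chi_7 tensor chi_9 = chi_6 + chi_8 (all other irreducibles have multiplicity 0).

Argument: The character of a tensor product is the pointwise product (chi_7 * chi_9)(C) = chi_7(C) * chi_9(C):
  {e}: (2)*(2), {r^6}: (-2)*(-2), {r^1, r^11}: (0)*(-sqrt(3)), {r^2, r^10}: (-2)*(1), {r^3, r^9}: (0)*(0), {r^4, r^8}: (2)*(-1), {r^5, r^7}: (0)*(sqrt(3)), {s, sr^2, ...}: (0)*(0), {sr, sr^3, ...}: (0)*(0)
so (chi_7 * chi_9) takes values
  {e} -> 4, {r^6} -> 4, {r^1, r^11} -> 0, {r^2, r^10} -> -2, {r^3, r^9} -> 0, {r^4, r^8} -> -2, {r^5, r^7} -> 0, {s, sr^2, ...} -> 0, {sr, sr^3, ...} -> 0.
Now take the inner product of this character with each irreducible chi from the table, <chi_7*chi_9, chi> = (1/24) sum_C |C| (chi_7*chi_9)(C) conj(chi(C)):
  <chi_7*chi_9, chi_1> = (1/24)[1*(4)*conj(1) + 1*(4)*conj(1) + 2*(0)*conj(1) + 2*(-2)*conj(1) + 2*(0)*conj(1) + 2*(-2)*conj(1) + 2*(0)*conj(1) + 6*(0)*conj(1) + 6*(0)*conj(1)]
      = (1/24)[(4) + (4) + (0) + (-4) + (0) + (-4) + (0) + (0) + (0)] = 0/24 = 0
  <chi_7*chi_9, chi_2> = (1/24)[1*(4)*conj(1) + 1*(4)*conj(1) + 2*(0)*conj(1) + 2*(-2)*conj(1) + 2*(0)*conj(1) + 2*(-2)*conj(1) + 2*(0)*conj(1) + 6*(0)*conj(-1) + 6*(0)*conj(-1)]
      = (1/24)[(4) + (4) + (0) + (-4) + (0) + (-4) + (0) + (0) + (0)] = 0/24 = 0
  <chi_7*chi_9, chi_3> = (1/24)[1*(4)*conj(1) + 1*(4)*conj(1) + 2*(0)*conj(-1) + 2*(-2)*conj(1) + 2*(0)*conj(-1) + 2*(-2)*conj(1) + 2*(0)*conj(-1) + 6*(0)*conj(1) + 6*(0)*conj(-1)]
      = (1/24)[(4) + (4) + (0) + (-4) + (0) + (-4) + (0) + (0) + (0)] = 0/24 = 0
  <chi_7*chi_9, chi_4> = (1/24)[1*(4)*conj(1) + 1*(4)*conj(1) + 2*(0)*conj(-1) + 2*(-2)*conj(1) + 2*(0)*conj(-1) + 2*(-2)*conj(1) + 2*(0)*conj(-1) + 6*(0)*conj(-1) + 6*(0)*conj(1)]
      = (1/24)[(4) + (4) + (0) + (-4) + (0) + (-4) + (0) + (0) + (0)] = 0/24 = 0
  <chi_7*chi_9, chi_5> = (1/24)[1*(4)*conj(2) + 1*(4)*conj(-2) + 2*(0)*conj(sqrt(3)) + 2*(-2)*conj(1) + 2*(0)*conj(0) + 2*(-2)*conj(-1) + 2*(0)*conj(-sqrt(3)) + 6*(0)*conj(0) + 6*(0)*conj(0)]
      = (1/24)[(8) + (-8) + (0) + (-4) + (0) + (4) + (0) + (0) + (0)] = 0/24 = 0
  <chi_7*chi_9, chi_6> = (1/24)[1*(4)*conj(2) + 1*(4)*conj(2) + 2*(0)*conj(1) + 2*(-2)*conj(-1) + 2*(0)*conj(-2) + 2*(-2)*conj(-1) + 2*(0)*conj(1) + 6*(0)*conj(0) + 6*(0)*conj(0)]
      = (1/24)[(8) + (8) + (0) + (4) + (0) + (4) + (0) + (0) + (0)] = 24/24 = 1
  <chi_7*chi_9, chi_7> = (1/24)[1*(4)*conj(2) + 1*(4)*conj(-2) + 2*(0)*conj(0) + 2*(-2)*conj(-2) + 2*(0)*conj(0) + 2*(-2)*conj(2) + 2*(0)*conj(0) + 6*(0)*conj(0) + 6*(0)*conj(0)]
      = (1/24)[(8) + (-8) + (0) + (8) + (0) + (-8) + (0) + (0) + (0)] = 0/24 = 0
  <chi_7*chi_9, chi_8> = (1/24)[1*(4)*conj(2) + 1*(4)*conj(2) + 2*(0)*conj(-1) + 2*(-2)*conj(-1) + 2*(0)*conj(2) + 2*(-2)*conj(-1) + 2*(0)*conj(-1) + 6*(0)*conj(0) + 6*(0)*conj(0)]
      = (1/24)[(8) + (8) + (0) + (4) + (0) + (4) + (0) + (0) + (0)] = 24/24 = 1
  <chi_7*chi_9, chi_9> = (1/24)[1*(4)*conj(2) + 1*(4)*conj(-2) + 2*(0)*conj(-sqrt(3)) + 2*(-2)*conj(1) + 2*(0)*conj(0) + 2*(-2)*conj(-1) + 2*(0)*conj(sqrt(3)) + 6*(0)*conj(0) + 6*(0)*conj(0)]
      = (1/24)[(8) + (-8) + (0) + (-4) + (0) + (4) + (0) + (0) + (0)] = 0/24 = 0
Hence the multiplicities are chi_6: 1, chi_8: 1. Dimension check: dim(chi_7)*dim(chi_9) = 2*2 = 4 and sum (mult * dim) = 1*2 + 1*2 = 4.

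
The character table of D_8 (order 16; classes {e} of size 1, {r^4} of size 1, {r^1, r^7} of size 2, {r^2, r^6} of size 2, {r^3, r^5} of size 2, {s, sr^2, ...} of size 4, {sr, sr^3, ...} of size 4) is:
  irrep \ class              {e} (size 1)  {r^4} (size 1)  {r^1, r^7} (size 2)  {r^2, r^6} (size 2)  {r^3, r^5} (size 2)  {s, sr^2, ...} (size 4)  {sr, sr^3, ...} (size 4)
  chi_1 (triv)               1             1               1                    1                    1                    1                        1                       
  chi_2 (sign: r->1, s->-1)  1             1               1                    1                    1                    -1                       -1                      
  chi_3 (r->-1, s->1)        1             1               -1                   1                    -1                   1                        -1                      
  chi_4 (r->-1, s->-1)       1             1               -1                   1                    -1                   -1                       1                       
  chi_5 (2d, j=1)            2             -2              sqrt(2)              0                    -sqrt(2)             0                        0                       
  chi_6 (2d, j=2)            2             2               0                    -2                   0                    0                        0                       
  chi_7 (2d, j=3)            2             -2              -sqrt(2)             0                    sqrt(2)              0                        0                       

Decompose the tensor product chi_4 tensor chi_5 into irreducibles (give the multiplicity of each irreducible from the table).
chi_4 tensor chi_5 = chi_7 (all other irreducibles have multiplicity 0).

Reasoning: The character of a tensor product is the pointwise product (chi_4 * chi_5)(C) = chi_4(C) * chi_5(C):
  {e}: (1)*(2), {r^4}: (1)*(-2), {r^1, r^7}: (-1)*(sqrt(2)), {r^2, r^6}: (1)*(0), {r^3, r^5}: (-1)*(-sqrt(2)), {s, sr^2, ...}: (-1)*(0), {sr, sr^3, ...}: (1)*(0)
so (chi_4 * chi_5) takes values
  {e} -> 2, {r^4} -> -2, {r^1, r^7} -> -sqrt(2), {r^2, r^6} -> 0, {r^3, r^5} -> sqrt(2), {s, sr^2, ...} -> 0, {sr, sr^3, ...} -> 0.
Now take the inner product of this character with each irreducible chi from the table, <chi_4*chi_5, chi> = (1/16) sum_C |C| (chi_4*chi_5)(C) conj(chi(C)):
  <chi_4*chi_5, chi_1> = (1/16)[1*(2)*conj(1) + 1*(-2)*conj(1) + 2*(-sqrt(2))*conj(1) + 2*(0)*conj(1) + 2*(sqrt(2))*conj(1) + 4*(0)*conj(1) + 4*(0)*conj(1)]
      = (1/16)[(2) + (-2) + (-2*sqrt(2)) + (0) + (2*sqrt(2)) + (0) + (0)] = 0/16 = 0
  <chi_4*chi_5, chi_2> = (1/16)[1*(2)*conj(1) + 1*(-2)*conj(1) + 2*(-sqrt(2))*conj(1) + 2*(0)*conj(1) + 2*(sqrt(2))*conj(1) + 4*(0)*conj(-1) + 4*(0)*conj(-1)]
      = (1/16)[(2) + (-2) + (-2*sqrt(2)) + (0) + (2*sqrt(2)) + (0) + (0)] = 0/16 = 0
  <chi_4*chi_5, chi_3> = (1/16)[1*(2)*conj(1) + 1*(-2)*conj(1) + 2*(-sqrt(2))*conj(-1) + 2*(0)*conj(1) + 2*(sqrt(2))*conj(-1) + 4*(0)*conj(1) + 4*(0)*conj(-1)]
      = (1/16)[(2) + (-2) + (2*sqrt(2)) + (0) + (-2*sqrt(2)) + (0) + (0)] = 0/16 = 0
  <chi_4*chi_5, chi_4> = (1/16)[1*(2)*conj(1) + 1*(-2)*conj(1) + 2*(-sqrt(2))*conj(-1) + 2*(0)*conj(1) + 2*(sqrt(2))*conj(-1) + 4*(0)*conj(-1) + 4*(0)*conj(1)]
      = (1/16)[(2) + (-2) + (2*sqrt(2)) + (0) + (-2*sqrt(2)) + (0) + (0)] = 0/16 = 0
  <chi_4*chi_5, chi_5> = (1/16)[1*(2)*conj(2) + 1*(-2)*conj(-2) + 2*(-sqrt(2))*conj(sqrt(2)) + 2*(0)*conj(0) + 2*(sqrt(2))*conj(-sqrt(2)) + 4*(0)*conj(0) + 4*(0)*conj(0)]
      = (1/16)[(4) + (4) + (-4) + (0) + (-4) + (0) + (0)] = 0/16 = 0
  <chi_4*chi_5, chi_6> = (1/16)[1*(2)*conj(2) + 1*(-2)*conj(2) + 2*(-sqrt(2))*conj(0) + 2*(0)*conj(-2) + 2*(sqrt(2))*conj(0) + 4*(0)*conj(0) + 4*(0)*conj(0)]
      = (1/16)[(4) + (-4) + (0) + (0) + (0) + (0) + (0)] = 0/16 = 0
  <chi_4*chi_5, chi_7> = (1/16)[1*(2)*conj(2) + 1*(-2)*conj(-2) + 2*(-sqrt(2))*conj(-sqrt(2)) + 2*(0)*conj(0) + 2*(sqrt(2))*conj(sqrt(2)) + 4*(0)*conj(0) + 4*(0)*conj(0)]
      = (1/16)[(4) + (4) + (4) + (0) + (4) + (0) + (0)] = 16/16 = 1
Hence the multiplicities are chi_7: 1. Dimension check: dim(chi_4)*dim(chi_5) = 1*2 = 2 and sum (mult * dim) = 1*2 = 2.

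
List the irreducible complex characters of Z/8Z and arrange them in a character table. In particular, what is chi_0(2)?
Character table of Z/8Z (irreps indexed chi_0,...,chi_7 with chi_k(m) = zeta_8^(k*m), zeta_8 = exp(2*pi*i/8)):
  irrep \ class  {0} (size 1)  {1} (size 1)    {2} (size 1)  {3} (size 1)    {4} (size 1)  {5} (size 1)    {6} (size 1)  {7} (size 1)  
  chi_0          1             1               1             1               1             1               1             1             
  chi_1          1             exp(I*pi/4)     I             exp(3*I*pi/4)   -1            exp(-3*I*pi/4)  -I            exp(-I*pi/4)  
  chi_2          1             I               -1            -I              1             I               -1            -I            
  chi_3          1             exp(3*I*pi/4)   -I            exp(I*pi/4)     -1            exp(-I*pi/4)    I             exp(-3*I*pi/4)
  chi_4          1             -1              1             -1              1             -1              1             -1            
  chi_5          1             exp(-3*I*pi/4)  I             exp(-I*pi/4)    -1            exp(I*pi/4)     -I            exp(3*I*pi/4) 
  chi_6          1             -I              -1            I               1             -I              -1            I             
  chi_7          1             exp(-I*pi/4)    -I            exp(-3*I*pi/4)  -1            exp(3*I*pi/4)   I             exp(I*pi/4)   

Spot check: chi_0(2) = zeta_8^(0*2) = zeta_8^0 = 1.

Z/8Z is abelian, so all 8 irreducible complex representations are 1-dimensional. They are given by chi_k(m) = zeta_8^(k*m) for k = 0,...,7. Row orthogonality: sum_m chi_k(m) conj(chi_l(m)) = 8 * [k = l].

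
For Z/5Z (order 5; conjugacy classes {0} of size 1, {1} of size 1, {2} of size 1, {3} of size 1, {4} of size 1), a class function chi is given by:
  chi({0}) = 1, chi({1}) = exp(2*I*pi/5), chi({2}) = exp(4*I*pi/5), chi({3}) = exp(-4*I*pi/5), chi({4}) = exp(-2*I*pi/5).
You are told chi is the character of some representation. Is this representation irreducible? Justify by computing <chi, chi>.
Irreducible: <chi, chi> = 1.

Details: <chi, chi> = (1/|G|) sum_C |C| * |chi(C)|^2 = (1/5)[1*|1|^2 + 1*|exp(2*I*pi/5)|^2 + 1*|exp(4*I*pi/5)|^2 + 1*|exp(-4*I*pi/5)|^2 + 1*|exp(-2*I*pi/5)|^2]
  = (1/5)[(1) + (1) + (1) + (1) + (1)] = 5/5 = 1.
(Exp terms are combined using exp(i*s)*conj(exp(i*t)) = exp(i*(s-t)), and sums of them are collapsed using the identity that for every m > 1 the m distinct m-th roots of unity sum to 0, e.g. 1 + exp(2*I*pi/3) + exp(-2*I*pi/3) = 0.)
A character is irreducible iff <chi, chi> = 1, so this representation is irreducible.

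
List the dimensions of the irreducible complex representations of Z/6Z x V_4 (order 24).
Dimensions: 1, 1, 1, 1, 1, 1, 1, 1, 1, 1, 1, 1, 1, 1, 1, 1, 1, 1, 1, 1, 1, 1, 1, 1

Reasoning: There are 24 irreducibles (= number of conjugacy classes). Their dimensions d_i satisfy sum d_i^2 = |G| = 24: 1 + 1 + 1 + 1 + 1 + 1 + 1 + 1 + 1 + 1 + 1 + 1 + 1 + 1 + 1 + 1 + 1 + 1 + 1 + 1 + 1 + 1 + 1 + 1 = 24. (For the product with Z/6Z: each of the 6 1-dim characters of Z/6Z tensors with each irrep of V_4, giving 6 copies of each V_4-dimension.)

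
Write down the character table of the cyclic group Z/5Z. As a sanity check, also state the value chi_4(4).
Character table of Z/5Z (irreps indexed chi_0,...,chi_4 with chi_k(m) = zeta_5^(k*m), zeta_5 = exp(2*pi*i/5)):
  irrep \ class  {0} (size 1)  {1} (size 1)    {2} (size 1)    {3} (size 1)    {4} (size 1)  
  chi_0          1             1               1               1               1             
  chi_1          1             exp(2*I*pi/5)   exp(4*I*pi/5)   exp(-4*I*pi/5)  exp(-2*I*pi/5)
  chi_2          1             exp(4*I*pi/5)   exp(-2*I*pi/5)  exp(2*I*pi/5)   exp(-4*I*pi/5)
  chi_3          1             exp(-4*I*pi/5)  exp(2*I*pi/5)   exp(-2*I*pi/5)  exp(4*I*pi/5) 
  chi_4          1             exp(-2*I*pi/5)  exp(-4*I*pi/5)  exp(4*I*pi/5)   exp(2*I*pi/5) 

Spot check: chi_4(4) = zeta_5^(4*4) = zeta_5^16 = exp(2*I*pi/5).

Reasoning: Z/5Z is abelian, so all 5 irreducible complex representations are 1-dimensional. They are given by chi_k(m) = zeta_5^(k*m) for k = 0,...,4. Row orthogonality: sum_m chi_k(m) conj(chi_l(m)) = 5 * [k = l].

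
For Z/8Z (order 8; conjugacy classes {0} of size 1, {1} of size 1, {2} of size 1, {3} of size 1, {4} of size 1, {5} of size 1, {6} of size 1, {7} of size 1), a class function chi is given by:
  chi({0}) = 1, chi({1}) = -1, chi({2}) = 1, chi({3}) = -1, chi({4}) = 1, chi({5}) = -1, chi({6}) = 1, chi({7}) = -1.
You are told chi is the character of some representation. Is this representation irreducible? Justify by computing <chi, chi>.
Irreducible: <chi, chi> = 1.

Argument: <chi, chi> = (1/|G|) sum_C |C| * |chi(C)|^2 = (1/8)[1*|1|^2 + 1*|-1|^2 + 1*|1|^2 + 1*|-1|^2 + 1*|1|^2 + 1*|-1|^2 + 1*|1|^2 + 1*|-1|^2]
  = (1/8)[(1) + (1) + (1) + (1) + (1) + (1) + (1) + (1)] = 8/8 = 1.
(Exp terms are combined using exp(i*s)*conj(exp(i*t)) = exp(i*(s-t)), and sums of them are collapsed using the identity that for every m > 1 the m distinct m-th roots of unity sum to 0, e.g. 1 + exp(2*I*pi/3) + exp(-2*I*pi/3) = 0.)
A character is irreducible iff <chi, chi> = 1, so this representation is irreducible.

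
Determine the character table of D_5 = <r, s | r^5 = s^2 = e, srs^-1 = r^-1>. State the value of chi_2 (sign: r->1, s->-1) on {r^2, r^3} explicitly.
Conjugacy classes: {e} of size 1, {r^1, r^4} of size 2, {r^2, r^3} of size 2, {s, sr, ..., sr^4} of size 5.
Character table:
  irrep \ class              {e} (size 1)  {r^1, r^4} (size 2)  {r^2, r^3} (size 2)  {s, sr, ..., sr^4} (size 5)
  chi_1 (triv)               1             1                    1                    1                          
  chi_2 (sign: r->1, s->-1)  1             1                    1                    -1                         
  chi_3 (2d, j=1)            2             -1/2 + sqrt(5)/2     -sqrt(5)/2 - 1/2     0                          
  chi_4 (2d, j=2)            2             -sqrt(5)/2 - 1/2     -1/2 + sqrt(5)/2     0                          

Spot check: chi_2 (sign: r->1, s->-1) on {r^2, r^3} = 1.

Explanation: D_5 has order 2*5 = 10 with 4 conjugacy classes, hence 4 irreducibles. Sum of squared dims 1 + 1 + 4 + 4 = 10 = |G|. Linear characters come from the abelianisation; the 2-dimensional irreps have character r^k -> 2*cos(2*pi*j*k/5), reflections -> 0.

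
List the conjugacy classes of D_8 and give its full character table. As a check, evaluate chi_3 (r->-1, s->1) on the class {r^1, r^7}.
Conjugacy classes: {e} of size 1, {r^4} of size 1, {r^1, r^7} of size 2, {r^2, r^6} of size 2, {r^3, r^5} of size 2, {s, sr^2, ...} of size 4, {sr, sr^3, ...} of size 4.
Character table:
  irrep \ class              {e} (size 1)  {r^4} (size 1)  {r^1, r^7} (size 2)  {r^2, r^6} (size 2)  {r^3, r^5} (size 2)  {s, sr^2, ...} (size 4)  {sr, sr^3, ...} (size 4)
  chi_1 (triv)               1             1               1                    1                    1                    1                        1                       
  chi_2 (sign: r->1, s->-1)  1             1               1                    1                    1                    -1                       -1                      
  chi_3 (r->-1, s->1)        1             1               -1                   1                    -1                   1                        -1                      
  chi_4 (r->-1, s->-1)       1             1               -1                   1                    -1                   -1                       1                       
  chi_5 (2d, j=1)            2             -2              sqrt(2)              0                    -sqrt(2)             0                        0                       
  chi_6 (2d, j=2)            2             2               0                    -2                   0                    0                        0                       
  chi_7 (2d, j=3)            2             -2              -sqrt(2)             0                    sqrt(2)              0                        0                       

Spot check: chi_3 (r->-1, s->1) on {r^1, r^7} = -1.

Why: D_8 has order 2*8 = 16 with 7 conjugacy classes, hence 7 irreducibles. Sum of squared dims 1 + 1 + 1 + 1 + 4 + 4 + 4 = 16 = |G|. Linear characters come from the abelianisation; the 2-dimensional irreps have character r^k -> 2*cos(2*pi*j*k/8), reflections -> 0.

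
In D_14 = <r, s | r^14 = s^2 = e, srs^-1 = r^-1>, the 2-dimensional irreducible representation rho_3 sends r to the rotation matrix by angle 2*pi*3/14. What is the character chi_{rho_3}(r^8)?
chi_{rho_3}(r^8) = 2*cos(2*pi*3*8/14) = -2*cos(3*pi/7)

Justification: rho_3(r^8) is rotation by angle 2*pi*3*8/14, whose trace is 2*cos(2*pi*3*8/14) = -2*cos(3*pi/7).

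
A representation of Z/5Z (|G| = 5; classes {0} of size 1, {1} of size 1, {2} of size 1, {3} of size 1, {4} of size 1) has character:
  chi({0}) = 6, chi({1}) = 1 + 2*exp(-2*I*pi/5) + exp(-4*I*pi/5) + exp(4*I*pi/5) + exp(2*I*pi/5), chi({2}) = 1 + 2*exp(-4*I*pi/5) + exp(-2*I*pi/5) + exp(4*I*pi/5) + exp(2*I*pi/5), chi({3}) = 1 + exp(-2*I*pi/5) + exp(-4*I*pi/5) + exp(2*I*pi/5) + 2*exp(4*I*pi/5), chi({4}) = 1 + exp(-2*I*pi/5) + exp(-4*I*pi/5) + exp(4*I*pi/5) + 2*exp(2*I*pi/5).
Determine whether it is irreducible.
Not irreducible (reducible): <chi, chi> = 8 > 1.

Working: <chi, chi> = (1/|G|) sum_C |C| * |chi(C)|^2 = (1/5)[1*|6|^2 + 1*|1 + 2*exp(-2*I*pi/5) + exp(-4*I*pi/5) + exp(4*I*pi/5) + exp(2*I*pi/5)|^2 + 1*|1 + 2*exp(-4*I*pi/5) + exp(-2*I*pi/5) + exp(4*I*pi/5) + exp(2*I*pi/5)|^2 + 1*|1 + exp(-2*I*pi/5) + exp(-4*I*pi/5) + exp(2*I*pi/5) + 2*exp(4*I*pi/5)|^2 + 1*|1 + exp(-2*I*pi/5) + exp(-4*I*pi/5) + exp(4*I*pi/5) + 2*exp(2*I*pi/5)|^2]
  = (1/5)[(36) + (1) + (1) + (1) + (1)] = 40/5 = 8.
(Exp terms are combined using exp(i*s)*conj(exp(i*t)) = exp(i*(s-t)), and sums of them are collapsed using the identity that for every m > 1 the m distinct m-th roots of unity sum to 0, e.g. 1 + exp(2*I*pi/3) + exp(-2*I*pi/3) = 0.)
A character is irreducible iff <chi, chi> = 1, so this representation is reducible.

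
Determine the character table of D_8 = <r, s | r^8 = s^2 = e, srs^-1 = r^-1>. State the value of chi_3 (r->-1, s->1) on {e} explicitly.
Conjugacy classes: {e} of size 1, {r^4} of size 1, {r^1, r^7} of size 2, {r^2, r^6} of size 2, {r^3, r^5} of size 2, {s, sr^2, ...} of size 4, {sr, sr^3, ...} of size 4.
Character table:
  irrep \ class              {e} (size 1)  {r^4} (size 1)  {r^1, r^7} (size 2)  {r^2, r^6} (size 2)  {r^3, r^5} (size 2)  {s, sr^2, ...} (size 4)  {sr, sr^3, ...} (size 4)
  chi_1 (triv)               1             1               1                    1                    1                    1                        1                       
  chi_2 (sign: r->1, s->-1)  1             1               1                    1                    1                    -1                       -1                      
  chi_3 (r->-1, s->1)        1             1               -1                   1                    -1                   1                        -1                      
  chi_4 (r->-1, s->-1)       1             1               -1                   1                    -1                   -1                       1                       
  chi_5 (2d, j=1)            2             -2              sqrt(2)              0                    -sqrt(2)             0                        0                       
  chi_6 (2d, j=2)            2             2               0                    -2                   0                    0                        0                       
  chi_7 (2d, j=3)            2             -2              -sqrt(2)             0                    sqrt(2)              0                        0                       

Spot check: chi_3 (r->-1, s->1) on {e} = 1.

Working: D_8 has order 2*8 = 16 with 7 conjugacy classes, hence 7 irreducibles. Sum of squared dims 1 + 1 + 1 + 1 + 4 + 4 + 4 = 16 = |G|. Linear characters come from the abelianisation; the 2-dimensional irreps have character r^k -> 2*cos(2*pi*j*k/8), reflections -> 0.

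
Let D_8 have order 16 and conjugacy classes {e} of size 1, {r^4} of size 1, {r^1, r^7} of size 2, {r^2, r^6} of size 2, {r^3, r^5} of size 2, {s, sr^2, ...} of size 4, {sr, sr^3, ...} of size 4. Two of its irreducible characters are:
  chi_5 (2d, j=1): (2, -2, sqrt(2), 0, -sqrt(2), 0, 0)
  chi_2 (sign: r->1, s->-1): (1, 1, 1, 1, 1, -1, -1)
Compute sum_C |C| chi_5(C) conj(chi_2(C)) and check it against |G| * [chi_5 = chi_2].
Sum = 0; so <chi_5, chi_2> = 0 (distinct irreducibles are orthogonal).

Argument: Compute term by term over conjugacy classes (|C| * chi_5(C) * conj(chi_2(C))):
  1*(2)*conj(1) + 1*(-2)*conj(1) + 2*(sqrt(2))*conj(1) + 2*(0)*conj(1) + 2*(-sqrt(2))*conj(1) + 4*(0)*conj(-1) + 4*(0)*conj(-1)
  = (2) + (-2) + (2*sqrt(2)) + (0) + (-2*sqrt(2)) + (0) + (0)
  = 0.
Dividing by |G| = 16 gives 0/16 = 0, matching the row-orthogonality relation <chi_5, chi_2> = [chi_5 = chi_2].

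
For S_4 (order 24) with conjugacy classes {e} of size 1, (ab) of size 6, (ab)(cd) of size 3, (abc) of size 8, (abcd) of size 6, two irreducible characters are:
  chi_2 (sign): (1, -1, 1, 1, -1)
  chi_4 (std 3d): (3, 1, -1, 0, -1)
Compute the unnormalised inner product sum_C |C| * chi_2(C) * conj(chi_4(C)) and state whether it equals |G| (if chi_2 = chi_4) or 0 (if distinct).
Sum = 0; so <chi_2, chi_4> = 0 (distinct irreducibles are orthogonal).

Explanation: Compute term by term over conjugacy classes (|C| * chi_2(C) * conj(chi_4(C))):
  1*(1)*conj(3) + 6*(-1)*conj(1) + 3*(1)*conj(-1) + 8*(1)*conj(0) + 6*(-1)*conj(-1)
  = (3) + (-6) + (-3) + (0) + (6)
  = 0.
Dividing by |G| = 24 gives 0/24 = 0, matching the row-orthogonality relation <chi_2, chi_4> = [chi_2 = chi_4].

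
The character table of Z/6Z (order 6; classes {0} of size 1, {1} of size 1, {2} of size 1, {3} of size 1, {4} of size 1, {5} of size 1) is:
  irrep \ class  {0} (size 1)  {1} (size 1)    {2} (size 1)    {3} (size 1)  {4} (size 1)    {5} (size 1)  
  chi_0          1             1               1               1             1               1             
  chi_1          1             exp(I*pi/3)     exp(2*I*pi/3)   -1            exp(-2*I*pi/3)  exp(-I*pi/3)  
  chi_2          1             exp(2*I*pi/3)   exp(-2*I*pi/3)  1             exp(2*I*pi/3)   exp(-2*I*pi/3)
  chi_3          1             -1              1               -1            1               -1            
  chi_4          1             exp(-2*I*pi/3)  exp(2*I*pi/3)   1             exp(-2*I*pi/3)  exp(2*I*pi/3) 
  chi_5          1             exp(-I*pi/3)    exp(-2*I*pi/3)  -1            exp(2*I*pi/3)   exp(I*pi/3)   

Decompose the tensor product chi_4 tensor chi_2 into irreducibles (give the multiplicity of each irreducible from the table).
chi_4 tensor chi_2 = chi_0 (all other irreducibles have multiplicity 0).

Explanation: The character of a tensor product is the pointwise product (chi_4 * chi_2)(C) = chi_4(C) * chi_2(C):
  {0}: (1)*(1), {1}: (exp(-2*I*pi/3))*(exp(2*I*pi/3)), {2}: (exp(2*I*pi/3))*(exp(-2*I*pi/3)), {3}: (1)*(1), {4}: (exp(-2*I*pi/3))*(exp(2*I*pi/3)), {5}: (exp(2*I*pi/3))*(exp(-2*I*pi/3))
so (chi_4 * chi_2) takes values
  {0} -> 1, {1} -> 1, {2} -> 1, {3} -> 1, {4} -> 1, {5} -> 1.
Now take the inner product of this character with each irreducible chi from the table, <chi_4*chi_2, chi> = (1/6) sum_C |C| (chi_4*chi_2)(C) conj(chi(C)):
  <chi_4*chi_2, chi_0> = (1/6)[1*(1)*conj(1) + 1*(1)*conj(1) + 1*(1)*conj(1) + 1*(1)*conj(1) + 1*(1)*conj(1) + 1*(1)*conj(1)]
      = (1/6)[(1) + (1) + (1) + (1) + (1) + (1)] = 6/6 = 1
  <chi_4*chi_2, chi_1> = (1/6)[1*(1)*conj(1) + 1*(1)*conj(exp(I*pi/3)) + 1*(1)*conj(exp(2*I*pi/3)) + 1*(1)*conj(-1) + 1*(1)*conj(exp(-2*I*pi/3)) + 1*(1)*conj(exp(-I*pi/3))]
      = (1/6)[(1) + (exp(-I*pi/3)) + (exp(-2*I*pi/3)) + (-1) + (exp(2*I*pi/3)) + (exp(I*pi/3))] = 0/6 = 0
  <chi_4*chi_2, chi_2> = (1/6)[1*(1)*conj(1) + 1*(1)*conj(exp(2*I*pi/3)) + 1*(1)*conj(exp(-2*I*pi/3)) + 1*(1)*conj(1) + 1*(1)*conj(exp(2*I*pi/3)) + 1*(1)*conj(exp(-2*I*pi/3))]
      = (1/6)[(1) + (exp(-2*I*pi/3)) + (exp(2*I*pi/3)) + (1) + (exp(-2*I*pi/3)) + (exp(2*I*pi/3))] = 0/6 = 0
  <chi_4*chi_2, chi_3> = (1/6)[1*(1)*conj(1) + 1*(1)*conj(-1) + 1*(1)*conj(1) + 1*(1)*conj(-1) + 1*(1)*conj(1) + 1*(1)*conj(-1)]
      = (1/6)[(1) + (-1) + (1) + (-1) + (1) + (-1)] = 0/6 = 0
  <chi_4*chi_2, chi_4> = (1/6)[1*(1)*conj(1) + 1*(1)*conj(exp(-2*I*pi/3)) + 1*(1)*conj(exp(2*I*pi/3)) + 1*(1)*conj(1) + 1*(1)*conj(exp(-2*I*pi/3)) + 1*(1)*conj(exp(2*I*pi/3))]
      = (1/6)[(1) + (exp(2*I*pi/3)) + (exp(-2*I*pi/3)) + (1) + (exp(2*I*pi/3)) + (exp(-2*I*pi/3))] = 0/6 = 0
  <chi_4*chi_2, chi_5> = (1/6)[1*(1)*conj(1) + 1*(1)*conj(exp(-I*pi/3)) + 1*(1)*conj(exp(-2*I*pi/3)) + 1*(1)*conj(-1) + 1*(1)*conj(exp(2*I*pi/3)) + 1*(1)*conj(exp(I*pi/3))]
      = (1/6)[(1) + (exp(I*pi/3)) + (exp(2*I*pi/3)) + (-1) + (exp(-2*I*pi/3)) + (exp(-I*pi/3))] = 0/6 = 0
(Exp terms are combined using exp(i*s)*conj(exp(i*t)) = exp(i*(s-t)), and sums of them are collapsed using the identity that for every m > 1 the m distinct m-th roots of unity sum to 0, e.g. 1 + exp(2*I*pi/3) + exp(-2*I*pi/3) = 0.)
Hence the multiplicities are chi_0: 1. Dimension check: dim(chi_4)*dim(chi_2) = 1*1 = 1 and sum (mult * dim) = 1*1 = 1.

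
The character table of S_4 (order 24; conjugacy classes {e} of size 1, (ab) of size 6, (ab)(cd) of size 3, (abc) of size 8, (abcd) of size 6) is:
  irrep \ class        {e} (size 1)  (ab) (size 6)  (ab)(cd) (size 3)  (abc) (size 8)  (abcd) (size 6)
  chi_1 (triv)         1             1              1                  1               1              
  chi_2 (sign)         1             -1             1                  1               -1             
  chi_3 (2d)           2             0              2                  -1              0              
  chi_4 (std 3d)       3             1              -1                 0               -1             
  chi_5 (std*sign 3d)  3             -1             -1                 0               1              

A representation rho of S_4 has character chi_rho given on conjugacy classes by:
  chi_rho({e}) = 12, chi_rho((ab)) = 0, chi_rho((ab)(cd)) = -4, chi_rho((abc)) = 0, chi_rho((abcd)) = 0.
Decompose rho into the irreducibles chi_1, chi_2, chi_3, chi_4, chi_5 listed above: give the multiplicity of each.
Multiplicities: chi_1: 0, chi_2: 0, chi_3: 0, chi_4: 2, chi_5: 2.

Proof sketch: Use <chi_rho, chi> = (1/|G|) sum_C |C| * chi_rho(C) * conj(chi(C)) with |G| = 24 for each irreducible chi in the table:
  <chi_rho, chi_1> = (1/24)[1*(12)*conj(1) + 6*(0)*conj(1) + 3*(-4)*conj(1) + 8*(0)*conj(1) + 6*(0)*conj(1)]
      = (1/24)[(12) + (0) + (-12) + (0) + (0)] = 0/24 = 0
  <chi_rho, chi_2> = (1/24)[1*(12)*conj(1) + 6*(0)*conj(-1) + 3*(-4)*conj(1) + 8*(0)*conj(1) + 6*(0)*conj(-1)]
      = (1/24)[(12) + (0) + (-12) + (0) + (0)] = 0/24 = 0
  <chi_rho, chi_3> = (1/24)[1*(12)*conj(2) + 6*(0)*conj(0) + 3*(-4)*conj(2) + 8*(0)*conj(-1) + 6*(0)*conj(0)]
      = (1/24)[(24) + (0) + (-24) + (0) + (0)] = 0/24 = 0
  <chi_rho, chi_4> = (1/24)[1*(12)*conj(3) + 6*(0)*conj(1) + 3*(-4)*conj(-1) + 8*(0)*conj(0) + 6*(0)*conj(-1)]
      = (1/24)[(36) + (0) + (12) + (0) + (0)] = 48/24 = 2
  <chi_rho, chi_5> = (1/24)[1*(12)*conj(3) + 6*(0)*conj(-1) + 3*(-4)*conj(-1) + 8*(0)*conj(0) + 6*(0)*conj(1)]
      = (1/24)[(36) + (0) + (12) + (0) + (0)] = 48/24 = 2
Dimension check: dim(rho) = sum (mult * dim) = 0*1 + 0*1 + 0*2 + 2*3 + 2*3 = 12 = chi_rho(e) = 12.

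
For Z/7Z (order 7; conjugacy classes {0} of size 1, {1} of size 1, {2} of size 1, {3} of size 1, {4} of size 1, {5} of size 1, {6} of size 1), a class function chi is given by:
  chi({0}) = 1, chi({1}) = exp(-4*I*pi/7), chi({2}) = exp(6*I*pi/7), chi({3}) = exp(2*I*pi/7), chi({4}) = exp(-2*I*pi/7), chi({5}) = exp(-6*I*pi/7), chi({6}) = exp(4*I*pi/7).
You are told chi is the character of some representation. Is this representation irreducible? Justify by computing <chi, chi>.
Irreducible: <chi, chi> = 1.

Reasoning: <chi, chi> = (1/|G|) sum_C |C| * |chi(C)|^2 = (1/7)[1*|1|^2 + 1*|exp(-4*I*pi/7)|^2 + 1*|exp(6*I*pi/7)|^2 + 1*|exp(2*I*pi/7)|^2 + 1*|exp(-2*I*pi/7)|^2 + 1*|exp(-6*I*pi/7)|^2 + 1*|exp(4*I*pi/7)|^2]
  = (1/7)[(1) + (1) + (1) + (1) + (1) + (1) + (1)] = 7/7 = 1.
(Exp terms are combined using exp(i*s)*conj(exp(i*t)) = exp(i*(s-t)), and sums of them are collapsed using the identity that for every m > 1 the m distinct m-th roots of unity sum to 0, e.g. 1 + exp(2*I*pi/3) + exp(-2*I*pi/3) = 0.)
A character is irreducible iff <chi, chi> = 1, so this representation is irreducible.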